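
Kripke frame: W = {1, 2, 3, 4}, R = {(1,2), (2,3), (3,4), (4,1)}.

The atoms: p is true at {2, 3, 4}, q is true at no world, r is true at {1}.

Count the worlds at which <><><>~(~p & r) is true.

1: successors {2}; <><>~(~p & r) there: 2:T. ✓
2: successors {3}; <><>~(~p & r) there: 3:F. ✗
3: successors {4}; <><>~(~p & r) there: 4:T. ✓
4: successors {1}; <><>~(~p & r) there: 1:T. ✓
Satisfying worlds: {1, 3, 4}.

3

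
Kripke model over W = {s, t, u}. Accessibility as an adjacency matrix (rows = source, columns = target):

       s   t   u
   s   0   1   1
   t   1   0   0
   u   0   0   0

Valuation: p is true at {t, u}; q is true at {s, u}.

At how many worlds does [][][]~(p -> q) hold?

s: successors {t, u}; [][]~(p -> q) there: t:F, u:T. ✗
t: successors {s}; [][]~(p -> q) there: s:F. ✗
u: no successors, so [][][]~(p -> q) holds vacuously. ✓
Satisfying worlds: {u}.

1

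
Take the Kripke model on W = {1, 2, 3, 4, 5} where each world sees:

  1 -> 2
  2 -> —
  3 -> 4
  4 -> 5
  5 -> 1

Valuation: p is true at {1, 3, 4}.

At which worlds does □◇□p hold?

{2, 3, 5}

1: successors {2}; ◇□p there: 2:F. ✗
2: no successors, so □◇□p holds vacuously. ✓
3: successors {4}; ◇□p there: 4:T. ✓
4: successors {5}; ◇□p there: 5:F. ✗
5: successors {1}; ◇□p there: 1:T. ✓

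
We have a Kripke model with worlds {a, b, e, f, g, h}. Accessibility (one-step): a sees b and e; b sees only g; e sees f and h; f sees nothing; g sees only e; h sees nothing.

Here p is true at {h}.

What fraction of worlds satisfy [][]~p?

2/3

a: successors {b, e}; []~p there: b:T, e:F. ✗
b: successors {g}; []~p there: g:T. ✓
e: successors {f, h}; []~p there: f:T, h:T. ✓
f: no successors, so [][]~p holds vacuously. ✓
g: successors {e}; []~p there: e:F. ✗
h: no successors, so [][]~p holds vacuously. ✓
That's 4 of 6 worlds, so 4/6 = 2/3.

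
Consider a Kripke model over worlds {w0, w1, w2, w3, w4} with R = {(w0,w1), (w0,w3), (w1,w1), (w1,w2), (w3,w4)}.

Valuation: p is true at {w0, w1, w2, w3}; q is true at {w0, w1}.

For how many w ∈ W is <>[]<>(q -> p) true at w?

2

w0: successors {w1, w3}; []<>(q -> p) there: w1:F, w3:F. ✗
w1: successors {w1, w2}; []<>(q -> p) there: w1:F, w2:T. ✓
w2: no successors, so <>[]<>(q -> p) fails. ✗
w3: successors {w4}; []<>(q -> p) there: w4:T. ✓
w4: no successors, so <>[]<>(q -> p) fails. ✗
Satisfying worlds: {w1, w3}.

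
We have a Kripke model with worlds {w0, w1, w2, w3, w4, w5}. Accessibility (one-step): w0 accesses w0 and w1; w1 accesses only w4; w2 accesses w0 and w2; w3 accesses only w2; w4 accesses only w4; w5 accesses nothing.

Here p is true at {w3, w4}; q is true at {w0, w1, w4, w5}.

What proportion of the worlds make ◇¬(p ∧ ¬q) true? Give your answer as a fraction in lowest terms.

5/6

w0: successors {w0, w1}; ¬(p ∧ ¬q) there: w0:T, w1:T. ✓
w1: successors {w4}; ¬(p ∧ ¬q) there: w4:T. ✓
w2: successors {w0, w2}; ¬(p ∧ ¬q) there: w0:T, w2:T. ✓
w3: successors {w2}; ¬(p ∧ ¬q) there: w2:T. ✓
w4: successors {w4}; ¬(p ∧ ¬q) there: w4:T. ✓
w5: no successors, so ◇¬(p ∧ ¬q) fails. ✗
That's 5 of 6 worlds, so 5/6.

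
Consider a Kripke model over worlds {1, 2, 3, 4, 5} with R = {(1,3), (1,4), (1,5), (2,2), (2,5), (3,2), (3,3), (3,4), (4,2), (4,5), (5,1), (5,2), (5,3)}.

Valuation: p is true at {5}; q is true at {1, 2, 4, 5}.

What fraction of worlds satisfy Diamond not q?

1: successors {3, 4, 5}; not q there: 3:T, 4:F, 5:F. ✓
2: successors {2, 5}; not q there: 2:F, 5:F. ✗
3: successors {2, 3, 4}; not q there: 2:F, 3:T, 4:F. ✓
4: successors {2, 5}; not q there: 2:F, 5:F. ✗
5: successors {1, 2, 3}; not q there: 1:F, 2:F, 3:T. ✓
That's 3 of 5 worlds, so 3/5.

3/5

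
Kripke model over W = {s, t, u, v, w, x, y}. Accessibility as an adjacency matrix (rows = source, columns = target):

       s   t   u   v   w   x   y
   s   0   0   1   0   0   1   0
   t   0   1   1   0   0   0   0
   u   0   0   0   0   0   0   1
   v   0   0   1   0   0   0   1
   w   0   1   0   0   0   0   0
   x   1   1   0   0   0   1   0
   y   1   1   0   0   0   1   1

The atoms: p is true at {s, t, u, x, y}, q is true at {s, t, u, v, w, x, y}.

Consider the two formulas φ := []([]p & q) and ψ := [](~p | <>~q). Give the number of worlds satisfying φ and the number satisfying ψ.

For []([]p & q):
s: successors {u, x}; []p & q there: u:T, x:T. ✓
t: successors {t, u}; []p & q there: t:T, u:T. ✓
u: successors {y}; []p & q there: y:T. ✓
v: successors {u, y}; []p & q there: u:T, y:T. ✓
w: successors {t}; []p & q there: t:T. ✓
x: successors {s, t, x}; []p & q there: s:T, t:T, x:T. ✓
y: successors {s, t, x, y}; []p & q there: s:T, t:T, x:T, y:T. ✓
— 7 worlds.
For [](~p | <>~q):
s: successors {u, x}; ~p | <>~q there: u:F, x:F. ✗
t: successors {t, u}; ~p | <>~q there: t:F, u:F. ✗
u: successors {y}; ~p | <>~q there: y:F. ✗
v: successors {u, y}; ~p | <>~q there: u:F, y:F. ✗
w: successors {t}; ~p | <>~q there: t:F. ✗
x: successors {s, t, x}; ~p | <>~q there: s:F, t:F, x:F. ✗
y: successors {s, t, x, y}; ~p | <>~q there: s:F, t:F, x:F, y:F. ✗
— 0 worlds.

7 and 0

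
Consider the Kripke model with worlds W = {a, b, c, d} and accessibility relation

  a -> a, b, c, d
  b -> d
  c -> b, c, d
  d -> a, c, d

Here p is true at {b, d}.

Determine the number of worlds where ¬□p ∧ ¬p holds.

2

a: ¬□p is T, ¬p is T. ✓
b: ¬□p is F, ¬p is F. ✗
c: ¬□p is T, ¬p is T. ✓
d: ¬□p is T, ¬p is F. ✗
Satisfying worlds: {a, c}.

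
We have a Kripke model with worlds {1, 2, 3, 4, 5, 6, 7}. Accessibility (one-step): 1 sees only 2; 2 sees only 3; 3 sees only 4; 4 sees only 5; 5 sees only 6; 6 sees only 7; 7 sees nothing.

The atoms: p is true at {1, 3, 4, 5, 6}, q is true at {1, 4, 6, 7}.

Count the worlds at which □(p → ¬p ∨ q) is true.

1: successors {2}; p → ¬p ∨ q there: 2:T. ✓
2: successors {3}; p → ¬p ∨ q there: 3:F. ✗
3: successors {4}; p → ¬p ∨ q there: 4:T. ✓
4: successors {5}; p → ¬p ∨ q there: 5:F. ✗
5: successors {6}; p → ¬p ∨ q there: 6:T. ✓
6: successors {7}; p → ¬p ∨ q there: 7:T. ✓
7: no successors, so □(p → ¬p ∨ q) holds vacuously. ✓
Satisfying worlds: {1, 3, 5, 6, 7}.

5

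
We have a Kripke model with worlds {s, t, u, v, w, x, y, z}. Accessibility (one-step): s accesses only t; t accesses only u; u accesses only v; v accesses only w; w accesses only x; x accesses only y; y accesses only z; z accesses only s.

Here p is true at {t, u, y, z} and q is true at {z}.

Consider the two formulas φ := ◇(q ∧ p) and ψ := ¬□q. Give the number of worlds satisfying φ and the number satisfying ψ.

1 and 7

For ◇(q ∧ p):
s: successors {t}; q ∧ p there: t:F. ✗
t: successors {u}; q ∧ p there: u:F. ✗
u: successors {v}; q ∧ p there: v:F. ✗
v: successors {w}; q ∧ p there: w:F. ✗
w: successors {x}; q ∧ p there: x:F. ✗
x: successors {y}; q ∧ p there: y:F. ✗
y: successors {z}; q ∧ p there: z:T. ✓
z: successors {s}; q ∧ p there: s:F. ✗
— 1 world.
For ¬□q:
s: □q is F. ✓
t: □q is F. ✓
u: □q is F. ✓
v: □q is F. ✓
w: □q is F. ✓
x: □q is F. ✓
y: □q is T. ✗
z: □q is F. ✓
— 7 worlds.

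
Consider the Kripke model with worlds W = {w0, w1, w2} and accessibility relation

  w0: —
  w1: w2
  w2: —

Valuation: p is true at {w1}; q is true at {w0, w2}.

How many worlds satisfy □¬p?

w0: no successors, so □¬p holds vacuously. ✓
w1: successors {w2}; ¬p there: w2:T. ✓
w2: no successors, so □¬p holds vacuously. ✓
Satisfying worlds: {w0, w1, w2}.

3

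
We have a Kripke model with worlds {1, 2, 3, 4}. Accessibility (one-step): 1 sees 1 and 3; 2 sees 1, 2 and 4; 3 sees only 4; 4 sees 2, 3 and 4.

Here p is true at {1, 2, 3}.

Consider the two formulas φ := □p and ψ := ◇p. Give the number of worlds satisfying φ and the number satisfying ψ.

1 and 3

For □p:
1: successors {1, 3}; p there: 1:T, 3:T. ✓
2: successors {1, 2, 4}; p there: 1:T, 2:T, 4:F. ✗
3: successors {4}; p there: 4:F. ✗
4: successors {2, 3, 4}; p there: 2:T, 3:T, 4:F. ✗
— 1 world.
For ◇p:
1: successors {1, 3}; p there: 1:T, 3:T. ✓
2: successors {1, 2, 4}; p there: 1:T, 2:T, 4:F. ✓
3: successors {4}; p there: 4:F. ✗
4: successors {2, 3, 4}; p there: 2:T, 3:T, 4:F. ✓
— 3 worlds.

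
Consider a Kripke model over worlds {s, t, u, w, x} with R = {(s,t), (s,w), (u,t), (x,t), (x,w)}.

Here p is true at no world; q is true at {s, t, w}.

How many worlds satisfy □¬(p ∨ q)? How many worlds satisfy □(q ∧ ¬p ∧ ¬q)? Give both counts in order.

For □¬(p ∨ q):
s: successors {t, w}; ¬(p ∨ q) there: t:F, w:F. ✗
t: no successors, so □¬(p ∨ q) holds vacuously. ✓
u: successors {t}; ¬(p ∨ q) there: t:F. ✗
w: no successors, so □¬(p ∨ q) holds vacuously. ✓
x: successors {t, w}; ¬(p ∨ q) there: t:F, w:F. ✗
— 2 worlds.
For □(q ∧ ¬p ∧ ¬q):
s: successors {t, w}; q ∧ ¬p ∧ ¬q there: t:F, w:F. ✗
t: no successors, so □(q ∧ ¬p ∧ ¬q) holds vacuously. ✓
u: successors {t}; q ∧ ¬p ∧ ¬q there: t:F. ✗
w: no successors, so □(q ∧ ¬p ∧ ¬q) holds vacuously. ✓
x: successors {t, w}; q ∧ ¬p ∧ ¬q there: t:F, w:F. ✗
— 2 worlds.

2 and 2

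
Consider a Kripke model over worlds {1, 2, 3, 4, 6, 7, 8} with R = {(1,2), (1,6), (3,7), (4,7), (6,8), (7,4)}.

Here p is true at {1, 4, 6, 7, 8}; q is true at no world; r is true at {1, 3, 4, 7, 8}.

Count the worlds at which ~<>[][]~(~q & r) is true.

5

1: <>[][]~(~q & r) is T. ✗
2: <>[][]~(~q & r) is F. ✓
3: <>[][]~(~q & r) is F. ✓
4: <>[][]~(~q & r) is F. ✓
6: <>[][]~(~q & r) is T. ✗
7: <>[][]~(~q & r) is F. ✓
8: <>[][]~(~q & r) is F. ✓
Satisfying worlds: {2, 3, 4, 7, 8}.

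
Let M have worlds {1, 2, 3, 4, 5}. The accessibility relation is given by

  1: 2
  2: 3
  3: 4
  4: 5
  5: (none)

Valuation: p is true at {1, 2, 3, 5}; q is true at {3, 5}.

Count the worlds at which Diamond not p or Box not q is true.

3

1: Diamond not p is F, Box not q is T. ✓
2: Diamond not p is F, Box not q is F. ✗
3: Diamond not p is T, Box not q is T. ✓
4: Diamond not p is F, Box not q is F. ✗
5: Diamond not p is F, Box not q is T. ✓
Satisfying worlds: {1, 3, 5}.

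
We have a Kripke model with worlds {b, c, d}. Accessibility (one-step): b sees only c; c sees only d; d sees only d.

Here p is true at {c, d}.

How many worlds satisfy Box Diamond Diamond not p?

0

b: successors {c}; Diamond Diamond not p there: c:F. ✗
c: successors {d}; Diamond Diamond not p there: d:F. ✗
d: successors {d}; Diamond Diamond not p there: d:F. ✗
Satisfying worlds: ∅.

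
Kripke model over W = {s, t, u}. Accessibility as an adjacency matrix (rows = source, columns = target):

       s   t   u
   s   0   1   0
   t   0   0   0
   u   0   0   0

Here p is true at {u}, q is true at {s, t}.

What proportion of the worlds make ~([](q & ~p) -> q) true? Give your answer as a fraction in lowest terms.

s: [](q & ~p) -> q is T. ✗
t: [](q & ~p) -> q is T. ✗
u: [](q & ~p) -> q is F. ✓
That's 1 of 3 worlds, so 1/3.

1/3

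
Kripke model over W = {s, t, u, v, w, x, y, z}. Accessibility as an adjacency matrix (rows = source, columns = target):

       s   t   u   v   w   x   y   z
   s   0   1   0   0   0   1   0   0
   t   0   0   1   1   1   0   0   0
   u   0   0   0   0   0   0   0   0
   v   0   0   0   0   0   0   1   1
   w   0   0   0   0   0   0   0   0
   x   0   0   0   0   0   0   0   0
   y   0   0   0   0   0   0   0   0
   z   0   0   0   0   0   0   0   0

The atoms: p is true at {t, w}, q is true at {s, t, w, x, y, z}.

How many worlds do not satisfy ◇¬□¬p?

s: successors {t, x}; ¬□¬p there: t:T, x:F. ✓
t: successors {u, v, w}; ¬□¬p there: u:F, v:F, w:F. ✗
u: no successors, so ◇¬□¬p fails. ✗
v: successors {y, z}; ¬□¬p there: y:F, z:F. ✗
w: no successors, so ◇¬□¬p fails. ✗
x: no successors, so ◇¬□¬p fails. ✗
y: no successors, so ◇¬□¬p fails. ✗
z: no successors, so ◇¬□¬p fails. ✗
Satisfying worlds: {s}.
So ◇¬□¬p fails at the other 7 worlds.

7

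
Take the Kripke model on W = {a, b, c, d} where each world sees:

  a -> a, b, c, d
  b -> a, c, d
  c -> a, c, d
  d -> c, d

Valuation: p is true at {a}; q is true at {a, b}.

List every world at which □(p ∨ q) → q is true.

a: □(p ∨ q) is F, q is T. ✓
b: □(p ∨ q) is F, q is T. ✓
c: □(p ∨ q) is F, q is F. ✓
d: □(p ∨ q) is F, q is F. ✓

{a, b, c, d}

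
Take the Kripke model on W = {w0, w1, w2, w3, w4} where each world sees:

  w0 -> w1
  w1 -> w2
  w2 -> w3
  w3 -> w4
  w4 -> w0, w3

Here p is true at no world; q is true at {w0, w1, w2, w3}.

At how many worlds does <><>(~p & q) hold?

4

w0: successors {w1}; <>(~p & q) there: w1:T. ✓
w1: successors {w2}; <>(~p & q) there: w2:T. ✓
w2: successors {w3}; <>(~p & q) there: w3:F. ✗
w3: successors {w4}; <>(~p & q) there: w4:T. ✓
w4: successors {w0, w3}; <>(~p & q) there: w0:T, w3:F. ✓
Satisfying worlds: {w0, w1, w3, w4}.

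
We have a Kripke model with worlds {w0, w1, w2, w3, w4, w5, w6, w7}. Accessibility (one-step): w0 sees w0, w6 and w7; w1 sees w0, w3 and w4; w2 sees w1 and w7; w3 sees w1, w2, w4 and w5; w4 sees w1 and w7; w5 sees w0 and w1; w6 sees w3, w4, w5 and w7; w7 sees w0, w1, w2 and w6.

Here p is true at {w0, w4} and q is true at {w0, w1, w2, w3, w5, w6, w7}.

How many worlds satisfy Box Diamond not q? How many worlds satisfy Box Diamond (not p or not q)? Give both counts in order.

For Box Diamond not q:
w0: successors {w0, w6, w7}; Diamond not q there: w0:F, w6:T, w7:F. ✗
w1: successors {w0, w3, w4}; Diamond not q there: w0:F, w3:T, w4:F. ✗
w2: successors {w1, w7}; Diamond not q there: w1:T, w7:F. ✗
w3: successors {w1, w2, w4, w5}; Diamond not q there: w1:T, w2:F, w4:F, w5:F. ✗
w4: successors {w1, w7}; Diamond not q there: w1:T, w7:F. ✗
w5: successors {w0, w1}; Diamond not q there: w0:F, w1:T. ✗
w6: successors {w3, w4, w5, w7}; Diamond not q there: w3:T, w4:F, w5:F, w7:F. ✗
w7: successors {w0, w1, w2, w6}; Diamond not q there: w0:F, w1:T, w2:F, w6:T. ✗
— 0 worlds.
For Box Diamond (not p or not q):
w0: successors {w0, w6, w7}; Diamond (not p or not q) there: w0:T, w6:T, w7:T. ✓
w1: successors {w0, w3, w4}; Diamond (not p or not q) there: w0:T, w3:T, w4:T. ✓
w2: successors {w1, w7}; Diamond (not p or not q) there: w1:T, w7:T. ✓
w3: successors {w1, w2, w4, w5}; Diamond (not p or not q) there: w1:T, w2:T, w4:T, w5:T. ✓
w4: successors {w1, w7}; Diamond (not p or not q) there: w1:T, w7:T. ✓
w5: successors {w0, w1}; Diamond (not p or not q) there: w0:T, w1:T. ✓
w6: successors {w3, w4, w5, w7}; Diamond (not p or not q) there: w3:T, w4:T, w5:T, w7:T. ✓
w7: successors {w0, w1, w2, w6}; Diamond (not p or not q) there: w0:T, w1:T, w2:T, w6:T. ✓
— 8 worlds.

0 and 8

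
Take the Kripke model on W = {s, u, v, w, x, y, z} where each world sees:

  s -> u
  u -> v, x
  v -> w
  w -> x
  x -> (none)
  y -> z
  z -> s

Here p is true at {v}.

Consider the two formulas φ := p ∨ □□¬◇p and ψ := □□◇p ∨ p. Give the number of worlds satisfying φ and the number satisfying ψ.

6 and 4

For p ∨ □□¬◇p:
s: p is F, □□¬◇p is T. ✓
u: p is F, □□¬◇p is T. ✓
v: p is T, □□¬◇p is T. ✓
w: p is F, □□¬◇p is T. ✓
x: p is F, □□¬◇p is T. ✓
y: p is F, □□¬◇p is T. ✓
z: p is F, □□¬◇p is F. ✗
— 6 worlds.
For □□◇p ∨ p:
s: □□◇p is F, p is F. ✗
u: □□◇p is F, p is F. ✗
v: □□◇p is F, p is T. ✓
w: □□◇p is T, p is F. ✓
x: □□◇p is T, p is F. ✓
y: □□◇p is F, p is F. ✗
z: □□◇p is T, p is F. ✓
— 4 worlds.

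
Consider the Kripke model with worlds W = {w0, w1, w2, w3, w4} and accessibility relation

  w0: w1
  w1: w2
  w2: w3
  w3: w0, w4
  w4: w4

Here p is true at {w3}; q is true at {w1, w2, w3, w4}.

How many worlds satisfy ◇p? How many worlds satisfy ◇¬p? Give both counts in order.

For ◇p:
w0: successors {w1}; p there: w1:F. ✗
w1: successors {w2}; p there: w2:F. ✗
w2: successors {w3}; p there: w3:T. ✓
w3: successors {w0, w4}; p there: w0:F, w4:F. ✗
w4: successors {w4}; p there: w4:F. ✗
— 1 world.
For ◇¬p:
w0: successors {w1}; ¬p there: w1:T. ✓
w1: successors {w2}; ¬p there: w2:T. ✓
w2: successors {w3}; ¬p there: w3:F. ✗
w3: successors {w0, w4}; ¬p there: w0:T, w4:T. ✓
w4: successors {w4}; ¬p there: w4:T. ✓
— 4 worlds.

1 and 4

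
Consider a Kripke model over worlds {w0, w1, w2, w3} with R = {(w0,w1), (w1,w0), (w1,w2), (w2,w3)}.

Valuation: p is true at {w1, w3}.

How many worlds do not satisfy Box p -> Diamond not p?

w0: Box p is T, Diamond not p is F. ✗
w1: Box p is F, Diamond not p is T. ✓
w2: Box p is T, Diamond not p is F. ✗
w3: Box p is T, Diamond not p is F. ✗
Satisfying worlds: {w1}.
So Box p -> Diamond not p fails at the other 3 worlds.

3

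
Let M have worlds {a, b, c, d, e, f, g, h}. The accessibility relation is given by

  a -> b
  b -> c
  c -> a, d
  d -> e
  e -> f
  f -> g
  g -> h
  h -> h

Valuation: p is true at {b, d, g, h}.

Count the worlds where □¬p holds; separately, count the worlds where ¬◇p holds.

For □¬p:
a: successors {b}; ¬p there: b:F. ✗
b: successors {c}; ¬p there: c:T. ✓
c: successors {a, d}; ¬p there: a:T, d:F. ✗
d: successors {e}; ¬p there: e:T. ✓
e: successors {f}; ¬p there: f:T. ✓
f: successors {g}; ¬p there: g:F. ✗
g: successors {h}; ¬p there: h:F. ✗
h: successors {h}; ¬p there: h:F. ✗
— 3 worlds.
For ¬◇p:
a: ◇p is T. ✗
b: ◇p is F. ✓
c: ◇p is T. ✗
d: ◇p is F. ✓
e: ◇p is F. ✓
f: ◇p is T. ✗
g: ◇p is T. ✗
h: ◇p is T. ✗
— 3 worlds.

3 and 3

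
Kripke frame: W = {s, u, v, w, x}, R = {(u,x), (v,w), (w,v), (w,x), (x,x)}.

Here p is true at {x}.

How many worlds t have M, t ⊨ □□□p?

3

s: no successors, so □□□p holds vacuously. ✓
u: successors {x}; □□p there: x:T. ✓
v: successors {w}; □□p there: w:F. ✗
w: successors {v, x}; □□p there: v:F, x:T. ✗
x: successors {x}; □□p there: x:T. ✓
Satisfying worlds: {s, u, x}.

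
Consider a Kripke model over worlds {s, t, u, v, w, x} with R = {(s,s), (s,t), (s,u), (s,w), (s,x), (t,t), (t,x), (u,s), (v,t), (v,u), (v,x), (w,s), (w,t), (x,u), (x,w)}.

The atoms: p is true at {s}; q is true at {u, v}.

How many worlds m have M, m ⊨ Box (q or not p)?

3

s: successors {s, t, u, w, x}; q or not p there: s:F, t:T, u:T, w:T, x:T. ✗
t: successors {t, x}; q or not p there: t:T, x:T. ✓
u: successors {s}; q or not p there: s:F. ✗
v: successors {t, u, x}; q or not p there: t:T, u:T, x:T. ✓
w: successors {s, t}; q or not p there: s:F, t:T. ✗
x: successors {u, w}; q or not p there: u:T, w:T. ✓
Satisfying worlds: {t, v, x}.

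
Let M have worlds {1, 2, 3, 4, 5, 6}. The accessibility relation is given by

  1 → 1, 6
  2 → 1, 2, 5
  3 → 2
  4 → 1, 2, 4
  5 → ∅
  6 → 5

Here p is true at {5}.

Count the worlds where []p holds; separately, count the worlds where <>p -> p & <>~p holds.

2 and 4

For []p:
1: successors {1, 6}; p there: 1:F, 6:F. ✗
2: successors {1, 2, 5}; p there: 1:F, 2:F, 5:T. ✗
3: successors {2}; p there: 2:F. ✗
4: successors {1, 2, 4}; p there: 1:F, 2:F, 4:F. ✗
5: no successors, so []p holds vacuously. ✓
6: successors {5}; p there: 5:T. ✓
— 2 worlds.
For <>p -> p & <>~p:
1: <>p is F, p & <>~p is F. ✓
2: <>p is T, p & <>~p is F. ✗
3: <>p is F, p & <>~p is F. ✓
4: <>p is F, p & <>~p is F. ✓
5: <>p is F, p & <>~p is F. ✓
6: <>p is T, p & <>~p is F. ✗
— 4 worlds.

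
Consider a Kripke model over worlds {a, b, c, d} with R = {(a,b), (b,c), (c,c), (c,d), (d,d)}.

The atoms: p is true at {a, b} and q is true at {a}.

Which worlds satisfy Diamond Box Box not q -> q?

{a}

a: Diamond Box Box not q is T, q is T. ✓
b: Diamond Box Box not q is T, q is F. ✗
c: Diamond Box Box not q is T, q is F. ✗
d: Diamond Box Box not q is T, q is F. ✗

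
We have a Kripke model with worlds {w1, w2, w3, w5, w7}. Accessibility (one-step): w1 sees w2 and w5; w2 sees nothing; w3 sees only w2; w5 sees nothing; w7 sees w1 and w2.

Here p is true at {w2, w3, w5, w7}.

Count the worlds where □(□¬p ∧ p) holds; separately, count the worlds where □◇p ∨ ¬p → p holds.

For □(□¬p ∧ p):
w1: successors {w2, w5}; □¬p ∧ p there: w2:T, w5:T. ✓
w2: no successors, so □(□¬p ∧ p) holds vacuously. ✓
w3: successors {w2}; □¬p ∧ p there: w2:T. ✓
w5: no successors, so □(□¬p ∧ p) holds vacuously. ✓
w7: successors {w1, w2}; □¬p ∧ p there: w1:F, w2:T. ✗
— 4 worlds.
For □◇p ∨ ¬p → p:
w1: □◇p ∨ ¬p is T, p is F. ✗
w2: □◇p ∨ ¬p is T, p is T. ✓
w3: □◇p ∨ ¬p is F, p is T. ✓
w5: □◇p ∨ ¬p is T, p is T. ✓
w7: □◇p ∨ ¬p is F, p is T. ✓
— 4 worlds.

4 and 4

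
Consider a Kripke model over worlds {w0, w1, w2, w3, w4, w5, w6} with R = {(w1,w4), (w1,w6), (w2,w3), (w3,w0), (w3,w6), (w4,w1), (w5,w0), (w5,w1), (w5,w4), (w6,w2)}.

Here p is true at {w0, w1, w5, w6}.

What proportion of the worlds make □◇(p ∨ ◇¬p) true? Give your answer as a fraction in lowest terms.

4/7

w0: no successors, so □◇(p ∨ ◇¬p) holds vacuously. ✓
w1: successors {w4, w6}; ◇(p ∨ ◇¬p) there: w4:T, w6:T. ✓
w2: successors {w3}; ◇(p ∨ ◇¬p) there: w3:T. ✓
w3: successors {w0, w6}; ◇(p ∨ ◇¬p) there: w0:F, w6:T. ✗
w4: successors {w1}; ◇(p ∨ ◇¬p) there: w1:T. ✓
w5: successors {w0, w1, w4}; ◇(p ∨ ◇¬p) there: w0:F, w1:T, w4:T. ✗
w6: successors {w2}; ◇(p ∨ ◇¬p) there: w2:F. ✗
That's 4 of 7 worlds, so 4/7.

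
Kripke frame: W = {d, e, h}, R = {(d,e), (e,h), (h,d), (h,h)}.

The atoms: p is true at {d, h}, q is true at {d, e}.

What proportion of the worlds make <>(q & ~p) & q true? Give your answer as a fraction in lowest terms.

1/3

d: <>(q & ~p) is T, q is T. ✓
e: <>(q & ~p) is F, q is T. ✗
h: <>(q & ~p) is F, q is F. ✗
That's 1 of 3 worlds, so 1/3.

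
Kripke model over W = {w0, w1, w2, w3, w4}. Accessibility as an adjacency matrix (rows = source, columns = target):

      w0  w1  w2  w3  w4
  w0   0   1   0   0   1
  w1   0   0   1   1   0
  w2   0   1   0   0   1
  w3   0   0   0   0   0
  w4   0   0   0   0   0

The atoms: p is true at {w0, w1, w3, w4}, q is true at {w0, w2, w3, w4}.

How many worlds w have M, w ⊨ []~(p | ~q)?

2

w0: successors {w1, w4}; ~(p | ~q) there: w1:F, w4:F. ✗
w1: successors {w2, w3}; ~(p | ~q) there: w2:T, w3:F. ✗
w2: successors {w1, w4}; ~(p | ~q) there: w1:F, w4:F. ✗
w3: no successors, so []~(p | ~q) holds vacuously. ✓
w4: no successors, so []~(p | ~q) holds vacuously. ✓
Satisfying worlds: {w3, w4}.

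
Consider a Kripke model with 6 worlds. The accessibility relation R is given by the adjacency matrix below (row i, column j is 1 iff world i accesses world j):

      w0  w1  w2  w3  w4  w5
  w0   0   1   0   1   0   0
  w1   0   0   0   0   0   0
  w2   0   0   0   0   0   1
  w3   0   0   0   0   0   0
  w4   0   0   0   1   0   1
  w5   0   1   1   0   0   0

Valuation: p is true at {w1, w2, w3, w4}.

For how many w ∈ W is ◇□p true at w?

4

w0: successors {w1, w3}; □p there: w1:T, w3:T. ✓
w1: no successors, so ◇□p fails. ✗
w2: successors {w5}; □p there: w5:T. ✓
w3: no successors, so ◇□p fails. ✗
w4: successors {w3, w5}; □p there: w3:T, w5:T. ✓
w5: successors {w1, w2}; □p there: w1:T, w2:F. ✓
Satisfying worlds: {w0, w2, w4, w5}.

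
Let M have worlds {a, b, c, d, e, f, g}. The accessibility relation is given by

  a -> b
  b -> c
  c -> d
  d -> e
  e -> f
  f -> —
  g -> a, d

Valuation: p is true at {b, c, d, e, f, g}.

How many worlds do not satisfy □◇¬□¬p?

a: successors {b}; ◇¬□¬p there: b:T. ✓
b: successors {c}; ◇¬□¬p there: c:T. ✓
c: successors {d}; ◇¬□¬p there: d:T. ✓
d: successors {e}; ◇¬□¬p there: e:F. ✗
e: successors {f}; ◇¬□¬p there: f:F. ✗
f: no successors, so □◇¬□¬p holds vacuously. ✓
g: successors {a, d}; ◇¬□¬p there: a:T, d:T. ✓
Satisfying worlds: {a, b, c, f, g}.
So □◇¬□¬p fails at the other 2 worlds.

2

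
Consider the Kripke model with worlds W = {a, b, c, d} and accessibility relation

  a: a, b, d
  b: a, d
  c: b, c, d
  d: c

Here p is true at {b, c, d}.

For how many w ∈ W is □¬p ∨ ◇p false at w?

0

a: □¬p is F, ◇p is T. ✓
b: □¬p is F, ◇p is T. ✓
c: □¬p is F, ◇p is T. ✓
d: □¬p is F, ◇p is T. ✓
Satisfying worlds: {a, b, c, d}.
So □¬p ∨ ◇p fails at the other 0 worlds.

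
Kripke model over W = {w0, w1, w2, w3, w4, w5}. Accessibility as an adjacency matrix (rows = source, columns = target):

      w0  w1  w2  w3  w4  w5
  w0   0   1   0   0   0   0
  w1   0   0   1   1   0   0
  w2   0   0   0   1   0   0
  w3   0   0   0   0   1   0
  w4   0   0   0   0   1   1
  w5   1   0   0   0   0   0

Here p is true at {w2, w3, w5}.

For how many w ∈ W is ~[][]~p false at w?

w0: [][]~p is F. ✓
w1: [][]~p is F. ✓
w2: [][]~p is T. ✗
w3: [][]~p is F. ✓
w4: [][]~p is F. ✓
w5: [][]~p is T. ✗
Satisfying worlds: {w0, w1, w3, w4}.
So ~[][]~p fails at the other 2 worlds.

2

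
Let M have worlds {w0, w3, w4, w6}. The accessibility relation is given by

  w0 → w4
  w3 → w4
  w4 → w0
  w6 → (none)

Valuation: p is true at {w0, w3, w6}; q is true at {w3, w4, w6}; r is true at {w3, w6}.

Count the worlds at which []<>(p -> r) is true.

2

w0: successors {w4}; <>(p -> r) there: w4:F. ✗
w3: successors {w4}; <>(p -> r) there: w4:F. ✗
w4: successors {w0}; <>(p -> r) there: w0:T. ✓
w6: no successors, so []<>(p -> r) holds vacuously. ✓
Satisfying worlds: {w4, w6}.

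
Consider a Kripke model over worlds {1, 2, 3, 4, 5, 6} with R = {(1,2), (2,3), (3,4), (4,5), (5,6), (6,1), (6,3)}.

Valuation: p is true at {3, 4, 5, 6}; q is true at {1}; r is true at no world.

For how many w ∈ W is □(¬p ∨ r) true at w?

1: successors {2}; ¬p ∨ r there: 2:T. ✓
2: successors {3}; ¬p ∨ r there: 3:F. ✗
3: successors {4}; ¬p ∨ r there: 4:F. ✗
4: successors {5}; ¬p ∨ r there: 5:F. ✗
5: successors {6}; ¬p ∨ r there: 6:F. ✗
6: successors {1, 3}; ¬p ∨ r there: 1:T, 3:F. ✗
Satisfying worlds: {1}.

1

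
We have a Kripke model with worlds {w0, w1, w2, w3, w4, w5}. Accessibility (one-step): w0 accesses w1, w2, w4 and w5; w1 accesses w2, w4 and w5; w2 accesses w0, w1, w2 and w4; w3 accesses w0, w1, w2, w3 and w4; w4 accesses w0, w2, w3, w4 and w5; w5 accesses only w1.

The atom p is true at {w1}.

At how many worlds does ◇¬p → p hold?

2

w0: ◇¬p is T, p is F. ✗
w1: ◇¬p is T, p is T. ✓
w2: ◇¬p is T, p is F. ✗
w3: ◇¬p is T, p is F. ✗
w4: ◇¬p is T, p is F. ✗
w5: ◇¬p is F, p is F. ✓
Satisfying worlds: {w1, w5}.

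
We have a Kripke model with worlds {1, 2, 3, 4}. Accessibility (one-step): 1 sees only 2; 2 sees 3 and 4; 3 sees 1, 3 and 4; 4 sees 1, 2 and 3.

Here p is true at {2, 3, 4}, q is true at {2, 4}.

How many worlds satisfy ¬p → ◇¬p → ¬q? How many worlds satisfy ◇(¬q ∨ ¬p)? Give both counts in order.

4 and 3

For ¬p → ◇¬p → ¬q:
1: ¬p is T, ◇¬p → ¬q is T. ✓
2: ¬p is F, ◇¬p → ¬q is T. ✓
3: ¬p is F, ◇¬p → ¬q is T. ✓
4: ¬p is F, ◇¬p → ¬q is F. ✓
— 4 worlds.
For ◇(¬q ∨ ¬p):
1: successors {2}; ¬q ∨ ¬p there: 2:F. ✗
2: successors {3, 4}; ¬q ∨ ¬p there: 3:T, 4:F. ✓
3: successors {1, 3, 4}; ¬q ∨ ¬p there: 1:T, 3:T, 4:F. ✓
4: successors {1, 2, 3}; ¬q ∨ ¬p there: 1:T, 2:F, 3:T. ✓
— 3 worlds.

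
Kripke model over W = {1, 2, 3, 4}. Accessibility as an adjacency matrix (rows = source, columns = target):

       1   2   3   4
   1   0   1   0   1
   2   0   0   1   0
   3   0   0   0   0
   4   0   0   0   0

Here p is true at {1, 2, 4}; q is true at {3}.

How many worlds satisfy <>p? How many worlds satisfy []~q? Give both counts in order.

1 and 3

For <>p:
1: successors {2, 4}; p there: 2:T, 4:T. ✓
2: successors {3}; p there: 3:F. ✗
3: no successors, so <>p fails. ✗
4: no successors, so <>p fails. ✗
— 1 world.
For []~q:
1: successors {2, 4}; ~q there: 2:T, 4:T. ✓
2: successors {3}; ~q there: 3:F. ✗
3: no successors, so []~q holds vacuously. ✓
4: no successors, so []~q holds vacuously. ✓
— 3 worlds.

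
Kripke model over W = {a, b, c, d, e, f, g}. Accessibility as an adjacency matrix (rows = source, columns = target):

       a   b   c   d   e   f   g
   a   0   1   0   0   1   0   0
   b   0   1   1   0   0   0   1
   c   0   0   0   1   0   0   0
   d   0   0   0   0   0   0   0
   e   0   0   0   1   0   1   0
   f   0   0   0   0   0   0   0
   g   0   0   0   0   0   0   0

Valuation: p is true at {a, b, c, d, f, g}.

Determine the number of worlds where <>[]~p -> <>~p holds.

a: <>[]~p is F, <>~p is T. ✓
b: <>[]~p is T, <>~p is F. ✗
c: <>[]~p is T, <>~p is F. ✗
d: <>[]~p is F, <>~p is F. ✓
e: <>[]~p is T, <>~p is F. ✗
f: <>[]~p is F, <>~p is F. ✓
g: <>[]~p is F, <>~p is F. ✓
Satisfying worlds: {a, d, f, g}.

4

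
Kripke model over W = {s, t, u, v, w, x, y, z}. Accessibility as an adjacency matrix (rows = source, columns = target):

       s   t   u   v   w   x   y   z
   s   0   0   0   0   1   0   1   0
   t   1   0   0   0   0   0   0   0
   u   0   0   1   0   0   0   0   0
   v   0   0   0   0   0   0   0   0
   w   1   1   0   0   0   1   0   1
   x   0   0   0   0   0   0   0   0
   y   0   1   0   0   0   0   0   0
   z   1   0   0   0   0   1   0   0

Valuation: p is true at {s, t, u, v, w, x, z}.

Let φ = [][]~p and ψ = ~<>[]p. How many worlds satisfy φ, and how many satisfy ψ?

2 and 3

For [][]~p:
s: successors {w, y}; []~p there: w:F, y:F. ✗
t: successors {s}; []~p there: s:F. ✗
u: successors {u}; []~p there: u:F. ✗
v: no successors, so [][]~p holds vacuously. ✓
w: successors {s, t, x, z}; []~p there: s:F, t:F, x:T, z:F. ✗
x: no successors, so [][]~p holds vacuously. ✓
y: successors {t}; []~p there: t:F. ✗
z: successors {s, x}; []~p there: s:F, x:T. ✗
— 2 worlds.
For ~<>[]p:
s: <>[]p is T. ✗
t: <>[]p is F. ✓
u: <>[]p is T. ✗
v: <>[]p is F. ✓
w: <>[]p is T. ✗
x: <>[]p is F. ✓
y: <>[]p is T. ✗
z: <>[]p is T. ✗
— 3 worlds.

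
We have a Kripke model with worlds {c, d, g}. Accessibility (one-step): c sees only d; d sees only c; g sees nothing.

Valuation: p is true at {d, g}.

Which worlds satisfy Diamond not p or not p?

{c, d}

c: Diamond not p is F, not p is T. ✓
d: Diamond not p is T, not p is F. ✓
g: Diamond not p is F, not p is F. ✗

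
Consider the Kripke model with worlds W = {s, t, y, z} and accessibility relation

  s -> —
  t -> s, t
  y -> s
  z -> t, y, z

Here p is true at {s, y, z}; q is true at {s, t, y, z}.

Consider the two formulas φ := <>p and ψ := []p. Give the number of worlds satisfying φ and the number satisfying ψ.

For <>p:
s: no successors, so <>p fails. ✗
t: successors {s, t}; p there: s:T, t:F. ✓
y: successors {s}; p there: s:T. ✓
z: successors {t, y, z}; p there: t:F, y:T, z:T. ✓
— 3 worlds.
For []p:
s: no successors, so []p holds vacuously. ✓
t: successors {s, t}; p there: s:T, t:F. ✗
y: successors {s}; p there: s:T. ✓
z: successors {t, y, z}; p there: t:F, y:T, z:T. ✗
— 2 worlds.

3 and 2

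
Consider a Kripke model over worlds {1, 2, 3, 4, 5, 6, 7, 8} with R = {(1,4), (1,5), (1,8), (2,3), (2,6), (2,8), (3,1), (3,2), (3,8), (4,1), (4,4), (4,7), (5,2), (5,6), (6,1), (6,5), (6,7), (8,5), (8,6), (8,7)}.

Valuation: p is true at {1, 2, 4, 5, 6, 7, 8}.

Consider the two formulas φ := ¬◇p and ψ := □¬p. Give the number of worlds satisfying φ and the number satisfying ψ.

For ¬◇p:
1: ◇p is T. ✗
2: ◇p is T. ✗
3: ◇p is T. ✗
4: ◇p is T. ✗
5: ◇p is T. ✗
6: ◇p is T. ✗
7: ◇p is F. ✓
8: ◇p is T. ✗
— 1 world.
For □¬p:
1: successors {4, 5, 8}; ¬p there: 4:F, 5:F, 8:F. ✗
2: successors {3, 6, 8}; ¬p there: 3:T, 6:F, 8:F. ✗
3: successors {1, 2, 8}; ¬p there: 1:F, 2:F, 8:F. ✗
4: successors {1, 4, 7}; ¬p there: 1:F, 4:F, 7:F. ✗
5: successors {2, 6}; ¬p there: 2:F, 6:F. ✗
6: successors {1, 5, 7}; ¬p there: 1:F, 5:F, 7:F. ✗
7: no successors, so □¬p holds vacuously. ✓
8: successors {5, 6, 7}; ¬p there: 5:F, 6:F, 7:F. ✗
— 1 world.

1 and 1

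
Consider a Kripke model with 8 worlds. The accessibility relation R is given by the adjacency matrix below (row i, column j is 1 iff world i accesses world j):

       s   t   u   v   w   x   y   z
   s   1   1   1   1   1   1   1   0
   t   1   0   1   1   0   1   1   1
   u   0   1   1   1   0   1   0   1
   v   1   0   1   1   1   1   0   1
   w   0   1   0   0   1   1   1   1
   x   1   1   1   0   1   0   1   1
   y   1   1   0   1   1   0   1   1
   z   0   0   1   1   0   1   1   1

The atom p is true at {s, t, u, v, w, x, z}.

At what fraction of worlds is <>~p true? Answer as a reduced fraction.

3/4

s: successors {s, t, u, v, w, x, y}; ~p there: s:F, t:F, u:F, v:F, w:F, x:F, y:T. ✓
t: successors {s, u, v, x, y, z}; ~p there: s:F, u:F, v:F, x:F, y:T, z:F. ✓
u: successors {t, u, v, x, z}; ~p there: t:F, u:F, v:F, x:F, z:F. ✗
v: successors {s, u, v, w, x, z}; ~p there: s:F, u:F, v:F, w:F, x:F, z:F. ✗
w: successors {t, w, x, y, z}; ~p there: t:F, w:F, x:F, y:T, z:F. ✓
x: successors {s, t, u, w, y, z}; ~p there: s:F, t:F, u:F, w:F, y:T, z:F. ✓
y: successors {s, t, v, w, y, z}; ~p there: s:F, t:F, v:F, w:F, y:T, z:F. ✓
z: successors {u, v, x, y, z}; ~p there: u:F, v:F, x:F, y:T, z:F. ✓
That's 6 of 8 worlds, so 6/8 = 3/4.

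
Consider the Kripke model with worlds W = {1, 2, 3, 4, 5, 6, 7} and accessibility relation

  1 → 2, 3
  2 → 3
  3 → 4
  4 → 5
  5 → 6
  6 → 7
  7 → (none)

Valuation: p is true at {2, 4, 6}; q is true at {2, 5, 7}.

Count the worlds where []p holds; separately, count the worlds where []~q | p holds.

For []p:
1: successors {2, 3}; p there: 2:T, 3:F. ✗
2: successors {3}; p there: 3:F. ✗
3: successors {4}; p there: 4:T. ✓
4: successors {5}; p there: 5:F. ✗
5: successors {6}; p there: 6:T. ✓
6: successors {7}; p there: 7:F. ✗
7: no successors, so []p holds vacuously. ✓
— 3 worlds.
For []~q | p:
1: []~q is F, p is F. ✗
2: []~q is T, p is T. ✓
3: []~q is T, p is F. ✓
4: []~q is F, p is T. ✓
5: []~q is T, p is F. ✓
6: []~q is F, p is T. ✓
7: []~q is T, p is F. ✓
— 6 worlds.

3 and 6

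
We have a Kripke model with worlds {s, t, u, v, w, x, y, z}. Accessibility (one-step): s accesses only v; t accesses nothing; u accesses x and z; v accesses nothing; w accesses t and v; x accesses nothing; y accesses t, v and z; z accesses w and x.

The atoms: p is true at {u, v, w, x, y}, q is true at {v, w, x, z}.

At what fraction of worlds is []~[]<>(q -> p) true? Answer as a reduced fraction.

3/8

s: successors {v}; ~[]<>(q -> p) there: v:F. ✗
t: no successors, so []~[]<>(q -> p) holds vacuously. ✓
u: successors {x, z}; ~[]<>(q -> p) there: x:F, z:T. ✗
v: no successors, so []~[]<>(q -> p) holds vacuously. ✓
w: successors {t, v}; ~[]<>(q -> p) there: t:F, v:F. ✗
x: no successors, so []~[]<>(q -> p) holds vacuously. ✓
y: successors {t, v, z}; ~[]<>(q -> p) there: t:F, v:F, z:T. ✗
z: successors {w, x}; ~[]<>(q -> p) there: w:T, x:F. ✗
That's 3 of 8 worlds, so 3/8.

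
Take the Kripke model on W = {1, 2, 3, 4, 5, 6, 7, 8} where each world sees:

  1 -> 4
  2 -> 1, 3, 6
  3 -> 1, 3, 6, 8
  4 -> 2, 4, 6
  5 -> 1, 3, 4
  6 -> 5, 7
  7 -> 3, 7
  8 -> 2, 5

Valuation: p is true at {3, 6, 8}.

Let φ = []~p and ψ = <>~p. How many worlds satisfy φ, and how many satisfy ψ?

3 and 8

For []~p:
1: successors {4}; ~p there: 4:T. ✓
2: successors {1, 3, 6}; ~p there: 1:T, 3:F, 6:F. ✗
3: successors {1, 3, 6, 8}; ~p there: 1:T, 3:F, 6:F, 8:F. ✗
4: successors {2, 4, 6}; ~p there: 2:T, 4:T, 6:F. ✗
5: successors {1, 3, 4}; ~p there: 1:T, 3:F, 4:T. ✗
6: successors {5, 7}; ~p there: 5:T, 7:T. ✓
7: successors {3, 7}; ~p there: 3:F, 7:T. ✗
8: successors {2, 5}; ~p there: 2:T, 5:T. ✓
— 3 worlds.
For <>~p:
1: successors {4}; ~p there: 4:T. ✓
2: successors {1, 3, 6}; ~p there: 1:T, 3:F, 6:F. ✓
3: successors {1, 3, 6, 8}; ~p there: 1:T, 3:F, 6:F, 8:F. ✓
4: successors {2, 4, 6}; ~p there: 2:T, 4:T, 6:F. ✓
5: successors {1, 3, 4}; ~p there: 1:T, 3:F, 4:T. ✓
6: successors {5, 7}; ~p there: 5:T, 7:T. ✓
7: successors {3, 7}; ~p there: 3:F, 7:T. ✓
8: successors {2, 5}; ~p there: 2:T, 5:T. ✓
— 8 worlds.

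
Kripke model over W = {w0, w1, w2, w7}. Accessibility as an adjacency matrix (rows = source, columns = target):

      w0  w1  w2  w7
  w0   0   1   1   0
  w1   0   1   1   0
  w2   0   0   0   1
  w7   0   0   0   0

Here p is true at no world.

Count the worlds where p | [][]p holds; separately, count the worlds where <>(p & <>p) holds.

For p | [][]p:
w0: p is F, [][]p is F. ✗
w1: p is F, [][]p is F. ✗
w2: p is F, [][]p is T. ✓
w7: p is F, [][]p is T. ✓
— 2 worlds.
For <>(p & <>p):
w0: successors {w1, w2}; p & <>p there: w1:F, w2:F. ✗
w1: successors {w1, w2}; p & <>p there: w1:F, w2:F. ✗
w2: successors {w7}; p & <>p there: w7:F. ✗
w7: no successors, so <>(p & <>p) fails. ✗
— 0 worlds.

2 and 0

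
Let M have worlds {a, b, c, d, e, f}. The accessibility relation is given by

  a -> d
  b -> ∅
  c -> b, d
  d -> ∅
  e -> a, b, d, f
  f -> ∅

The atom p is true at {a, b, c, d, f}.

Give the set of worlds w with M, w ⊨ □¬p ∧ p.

{b, d, f}

a: □¬p is F, p is T. ✗
b: □¬p is T, p is T. ✓
c: □¬p is F, p is T. ✗
d: □¬p is T, p is T. ✓
e: □¬p is F, p is F. ✗
f: □¬p is T, p is T. ✓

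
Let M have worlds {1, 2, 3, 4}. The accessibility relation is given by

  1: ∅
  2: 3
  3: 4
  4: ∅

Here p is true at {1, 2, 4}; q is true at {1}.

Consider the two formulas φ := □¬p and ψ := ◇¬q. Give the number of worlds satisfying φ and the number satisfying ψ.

For □¬p:
1: no successors, so □¬p holds vacuously. ✓
2: successors {3}; ¬p there: 3:T. ✓
3: successors {4}; ¬p there: 4:F. ✗
4: no successors, so □¬p holds vacuously. ✓
— 3 worlds.
For ◇¬q:
1: no successors, so ◇¬q fails. ✗
2: successors {3}; ¬q there: 3:T. ✓
3: successors {4}; ¬q there: 4:T. ✓
4: no successors, so ◇¬q fails. ✗
— 2 worlds.

3 and 2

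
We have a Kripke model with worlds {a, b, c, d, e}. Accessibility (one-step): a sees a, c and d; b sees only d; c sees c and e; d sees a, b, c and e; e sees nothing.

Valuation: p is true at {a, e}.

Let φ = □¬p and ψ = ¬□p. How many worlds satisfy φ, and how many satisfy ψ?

For □¬p:
a: successors {a, c, d}; ¬p there: a:F, c:T, d:T. ✗
b: successors {d}; ¬p there: d:T. ✓
c: successors {c, e}; ¬p there: c:T, e:F. ✗
d: successors {a, b, c, e}; ¬p there: a:F, b:T, c:T, e:F. ✗
e: no successors, so □¬p holds vacuously. ✓
— 2 worlds.
For ¬□p:
a: □p is F. ✓
b: □p is F. ✓
c: □p is F. ✓
d: □p is F. ✓
e: □p is T. ✗
— 4 worlds.

2 and 4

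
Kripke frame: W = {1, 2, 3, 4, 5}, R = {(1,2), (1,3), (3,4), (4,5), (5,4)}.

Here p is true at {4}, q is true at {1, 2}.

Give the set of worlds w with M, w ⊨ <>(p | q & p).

1: successors {2, 3}; p | q & p there: 2:F, 3:F. ✗
2: no successors, so <>(p | q & p) fails. ✗
3: successors {4}; p | q & p there: 4:T. ✓
4: successors {5}; p | q & p there: 5:F. ✗
5: successors {4}; p | q & p there: 4:T. ✓

{3, 5}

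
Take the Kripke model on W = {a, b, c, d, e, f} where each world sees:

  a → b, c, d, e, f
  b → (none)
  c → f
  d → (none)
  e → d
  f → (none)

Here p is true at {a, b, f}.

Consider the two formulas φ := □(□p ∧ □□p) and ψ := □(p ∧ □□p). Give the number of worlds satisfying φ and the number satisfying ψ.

5 and 4

For □(□p ∧ □□p):
a: successors {b, c, d, e, f}; □p ∧ □□p there: b:T, c:T, d:T, e:F, f:T. ✗
b: no successors, so □(□p ∧ □□p) holds vacuously. ✓
c: successors {f}; □p ∧ □□p there: f:T. ✓
d: no successors, so □(□p ∧ □□p) holds vacuously. ✓
e: successors {d}; □p ∧ □□p there: d:T. ✓
f: no successors, so □(□p ∧ □□p) holds vacuously. ✓
— 5 worlds.
For □(p ∧ □□p):
a: successors {b, c, d, e, f}; p ∧ □□p there: b:T, c:F, d:F, e:F, f:T. ✗
b: no successors, so □(p ∧ □□p) holds vacuously. ✓
c: successors {f}; p ∧ □□p there: f:T. ✓
d: no successors, so □(p ∧ □□p) holds vacuously. ✓
e: successors {d}; p ∧ □□p there: d:F. ✗
f: no successors, so □(p ∧ □□p) holds vacuously. ✓
— 4 worlds.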